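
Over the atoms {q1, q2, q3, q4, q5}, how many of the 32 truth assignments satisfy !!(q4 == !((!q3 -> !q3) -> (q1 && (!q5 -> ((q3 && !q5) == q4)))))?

Initial set: {!!(q4 == !((!q3 -> !q3) -> (q1 && (!q5 -> ((q3 && !q5) == q4)))))}.
!!(q4 == !((!q3 -> !q3) -> (q1 && (!q5 -> ((q3 && !q5) == q4))))): drop double negation, giving (q4 == !((!q3 -> !q3) -> (q1 && (!q5 -> ((q3 && !q5) == q4))))).
(q4 == !((!q3 -> !q3) -> (q1 && (!q5 -> ((q3 && !q5) == q4))))): β-rule — branch into q4, !((!q3 -> !q3) -> (q1 && (!q5 -> ((q3 && !q5) == q4))))  //  !q4, !!((!q3 -> !q3) -> (q1 && (!q5 -> ((q3 && !q5) == q4)))).
  branch 1 (add q4, !((!q3 -> !q3) -> (q1 && (!q5 -> ((q3 && !q5) == q4))))):
    !((!q3 -> !q3) -> (q1 && (!q5 -> ((q3 && !q5) == q4)))): α-rule — add (!q3 -> !q3), !(q1 && (!q5 -> ((q3 && !q5) == q4))).
    (!q3 -> !q3): β-rule — branch into !!q3  //  !q3.
      branch 1.1 (add !!q3):
        !(q1 && (!q5 -> ((q3 && !q5) == q4))): β-rule — branch into !q1  //  !(!q5 -> ((q3 && !q5) == q4)).
          branch 1.1.1 (add !q1):
            ○ open, literals {q1=false, q3=true, q4=true}.
          branch 1.1.2 (add !(!q5 -> ((q3 && !q5) == q4))):
            !(!q5 -> ((q3 && !q5) == q4)): α-rule — add !q5, !((q3 && !q5) == q4).
            !((q3 && !q5) == q4): β-rule — branch into (q3 && !q5), !q4  //  !(q3 && !q5), q4.
              branch 1.1.2.1 (add (q3 && !q5), !q4):
                × closes — contains both q4 and !q4.
              branch 1.1.2.2 (add !(q3 && !q5), q4):
                !(q3 && !q5): β-rule — branch into !q3  //  !!q5.
                  branch 1.1.2.2.1 (add !q3):
                    × closes — contains both q3 and !q3.
                  branch 1.1.2.2.2 (add !!q5):
                    × closes — contains both q5 and !q5.
      branch 1.2 (add !q3):
        !(q1 && (!q5 -> ((q3 && !q5) == q4))): β-rule — branch into !q1  //  !(!q5 -> ((q3 && !q5) == q4)).
          branch 1.2.1 (add !q1):
            ○ open, literals {q1=false, q3=false, q4=true}.
          branch 1.2.2 (add !(!q5 -> ((q3 && !q5) == q4))):
            !(!q5 -> ((q3 && !q5) == q4)): α-rule — add !q5, !((q3 && !q5) == q4).
            !((q3 && !q5) == q4): β-rule — branch into (q3 && !q5), !q4  //  !(q3 && !q5), q4.
              branch 1.2.2.1 (add (q3 && !q5), !q4):
                × closes — contains both q4 and !q4.
              branch 1.2.2.2 (add !(q3 && !q5), q4):
                !(q3 && !q5): β-rule — branch into !q3  //  !!q5.
                  branch 1.2.2.2.1 (add !q3):
                    ○ open, literals {q3=false, q4=true, q5=false}.
                  branch 1.2.2.2.2 (add !!q5):
                    × closes — contains both q5 and !q5.
  branch 2 (add !q4, !!((!q3 -> !q3) -> (q1 && (!q5 -> ((q3 && !q5) == q4))))):
    !!((!q3 -> !q3) -> (q1 && (!q5 -> ((q3 && !q5) == q4)))): β-rule — branch into !(!q3 -> !q3)  //  (q1 && (!q5 -> ((q3 && !q5) == q4))).
      branch 2.1 (add !(!q3 -> !q3)):
        !(!q3 -> !q3): α-rule — add !q3, !!q3.
        × closes — contains both q3 and !q3.
      branch 2.2 (add (q1 && (!q5 -> ((q3 && !q5) == q4)))):
        (q1 && (!q5 -> ((q3 && !q5) == q4))): α-rule — add q1, (!q5 -> ((q3 && !q5) == q4)).
        (!q5 -> ((q3 && !q5) == q4)): β-rule — branch into !!q5  //  ((q3 && !q5) == q4).
          branch 2.2.1 (add !!q5):
            ○ open, literals {q1=true, q4=false, q5=true}.
          branch 2.2.2 (add ((q3 && !q5) == q4)):
            ((q3 && !q5) == q4): β-rule — branch into (q3 && !q5), q4  //  !(q3 && !q5), !q4.
              branch 2.2.2.1 (add (q3 && !q5), q4):
                × closes — contains both q4 and !q4.
              branch 2.2.2.2 (add !(q3 && !q5), !q4):
                !(q3 && !q5): β-rule — branch into !q3  //  !!q5.
                  branch 2.2.2.2.1 (add !q3):
                    ○ open, literals {q1=true, q3=false, q4=false}.
                  branch 2.2.2.2.2 (add !!q5):
                    ○ open, literals {q1=true, q4=false, q5=true}.
7 branches closed, 6 open.
Each open branch fixes some atoms; the unmentioned ones are free. Counting distinct full assignments: branch {q1=false, q3=true, q4=true} (q2, q5) contributes 4 new; branch {q1=false, q3=false, q4=true} (q2, q5) contributes 4 new; branch {q3=false, q4=true, q5=false} (q1, q2) contributes 2 new; branch {q1=true, q4=false, q5=true} (q2, q3) contributes 4 new; branch {q1=true, q3=false, q4=false} (q2, q5) contributes 2 new; branch {q1=true, q4=false, q5=true} (q2, q3) contributes 0 new. Total: 16.

16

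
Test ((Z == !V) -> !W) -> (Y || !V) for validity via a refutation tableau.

Assume the negation and expand:
Initial set: {F (((Z == !V) -> !W) -> (Y || !V))}.
F (((Z == !V) -> !W) -> (Y || !V)): α-rule — add T ((Z == !V) -> !W), F (Y || !V).
F (Y || !V): α-rule — add F Y, F !V.
T ((Z == !V) -> !W): β-rule — branch into F (Z == !V)  //  T !W.
  branch 1 (add F (Z == !V)):
    F (Z == !V): β-rule — branch into T Z, F !V  //  F Z, T !V.
      branch 1.1 (add T Z, F !V):
        ○ open, literals {V=1, Y=0, Z=1}.
      branch 1.2 (add F Z, T !V):
        × closes — contains both V and !V.
  branch 2 (add T !W):
    ○ open, literals {V=1, W=0, Y=0}.
1 branch closed, 2 open.
An open branch gives a countermodel: V=1, Y=0, Z=1 (unmentioned atoms arbitrary); under it the original formula is false.

Not valid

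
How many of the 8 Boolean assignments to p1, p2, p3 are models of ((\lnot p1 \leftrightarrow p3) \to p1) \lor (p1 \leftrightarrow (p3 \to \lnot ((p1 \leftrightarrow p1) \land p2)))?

7

Initial set: {(((\lnot p1 \leftrightarrow p3) \to p1) \lor (p1 \leftrightarrow (p3 \to \lnot ((p1 \leftrightarrow p1) \land p2))))}.
(((\lnot p1 \leftrightarrow p3) \to p1) \lor (p1 \leftrightarrow (p3 \to \lnot ((p1 \leftrightarrow p1) \land p2)))): β-rule — branch into ((\lnot p1 \leftrightarrow p3) \to p1)  //  (p1 \leftrightarrow (p3 \to \lnot ((p1 \leftrightarrow p1) \land p2))).
  branch 1 (add ((\lnot p1 \leftrightarrow p3) \to p1)):
    ((\lnot p1 \leftrightarrow p3) \to p1): β-rule — branch into \lnot (\lnot p1 \leftrightarrow p3)  //  p1.
      branch 1.1 (add \lnot (\lnot p1 \leftrightarrow p3)):
        \lnot (\lnot p1 \leftrightarrow p3): β-rule — branch into \lnot p1, \lnot p3  //  \lnot \lnot p1, p3.
          branch 1.1.1 (add \lnot p1, \lnot p3):
            ○ open, literals {p1=false, p3=false}.
          branch 1.1.2 (add \lnot \lnot p1, p3):
            ○ open, literals {p1=true, p3=true}.
      branch 1.2 (add p1):
        ○ open, literals {p1=true}.
  branch 2 (add (p1 \leftrightarrow (p3 \to \lnot ((p1 \leftrightarrow p1) \land p2)))):
    (p1 \leftrightarrow (p3 \to \lnot ((p1 \leftrightarrow p1) \land p2))): β-rule — branch into p1, (p3 \to \lnot ((p1 \leftrightarrow p1) \land p2))  //  \lnot p1, \lnot (p3 \to \lnot ((p1 \leftrightarrow p1) \land p2)).
      branch 2.1 (add p1, (p3 \to \lnot ((p1 \leftrightarrow p1) \land p2))):
        (p3 \to \lnot ((p1 \leftrightarrow p1) \land p2)): β-rule — branch into \lnot p3  //  \lnot ((p1 \leftrightarrow p1) \land p2).
          branch 2.1.1 (add \lnot p3):
            ○ open, literals {p1=true, p3=false}.
          branch 2.1.2 (add \lnot ((p1 \leftrightarrow p1) \land p2)):
            \lnot ((p1 \leftrightarrow p1) \land p2): β-rule — branch into \lnot (p1 \leftrightarrow p1)  //  \lnot p2.
              branch 2.1.2.1 (add \lnot (p1 \leftrightarrow p1)):
                \lnot (p1 \leftrightarrow p1): β-rule — branch into p1, \lnot p1  //  \lnot p1, p1.
                  branch 2.1.2.1.1 (add p1, \lnot p1):
                    × closes — contains both p1 and \lnot p1.
                  branch 2.1.2.1.2 (add \lnot p1, p1):
                    × closes — contains both p1 and \lnot p1.
              branch 2.1.2.2 (add \lnot p2):
                ○ open, literals {p1=true, p2=false}.
      branch 2.2 (add \lnot p1, \lnot (p3 \to \lnot ((p1 \leftrightarrow p1) \land p2))):
        \lnot (p3 \to \lnot ((p1 \leftrightarrow p1) \land p2)): α-rule — add p3, \lnot \lnot ((p1 \leftrightarrow p1) \land p2).
        \lnot \lnot ((p1 \leftrightarrow p1) \land p2): α-rule — add (p1 \leftrightarrow p1), p2.
        (p1 \leftrightarrow p1): β-rule — branch into p1, p1  //  \lnot p1, \lnot p1.
          branch 2.2.1 (add p1, p1):
            × closes — contains both p1 and \lnot p1.
          branch 2.2.2 (add \lnot p1, \lnot p1):
            ○ open, literals {p1=false, p2=true, p3=true}.
3 branches closed, 6 open.
Each open branch fixes some atoms; the unmentioned ones are free. Counting distinct full assignments: branch {p1=false, p3=false} (p2) contributes 2 new; branch {p1=true, p3=true} (p2) contributes 2 new; branch {p1=true} (p2, p3) contributes 2 new; branch {p1=true, p3=false} (p2) contributes 0 new; branch {p1=true, p2=false} (p3) contributes 0 new; branch {p1=false, p2=true, p3=true} (none free) contributes 1 new. Total: 7.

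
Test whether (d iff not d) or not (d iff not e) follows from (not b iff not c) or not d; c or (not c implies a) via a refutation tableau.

Initial set: {((not b iff not c) or not d); (c or (not c implies a)); not ((d iff not d) or not (d iff not e))}.
not ((d iff not d) or not (d iff not e)): α-rule — add not (d iff not d), not not (d iff not e).
((not b iff not c) or not d): β-rule — branch into (not b iff not c)  //  not d.
  branch 1 (add (not b iff not c)):
    (c or (not c implies a)): β-rule — branch into c  //  (not c implies a).
      branch 1.1 (add c):
        not (d iff not d): β-rule — branch into d, not not d  //  not d, not d.
          branch 1.1.1 (add d, not not d):
            not not (d iff not e): β-rule — branch into d, not e  //  not d, not not e.
              branch 1.1.1.1 (add d, not e):
                (not b iff not c): β-rule — branch into not b, not c  //  not not b, not not c.
                  branch 1.1.1.1.1 (add not b, not c):
                    × closes — contains both c and not c.
                  branch 1.1.1.1.2 (add not not b, not not c):
                    ○ open, literals {b=T, c=T, d=T, e=F}.
              branch 1.1.1.2 (add not d, not not e):
                × closes — contains both d and not d.
          branch 1.1.2 (add not d, not d):
            not not (d iff not e): β-rule — branch into d, not e  //  not d, not not e.
              branch 1.1.2.1 (add d, not e):
                × closes — contains both d and not d.
              branch 1.1.2.2 (add not d, not not e):
                (not b iff not c): β-rule — branch into not b, not c  //  not not b, not not c.
                  branch 1.1.2.2.1 (add not b, not c):
                    × closes — contains both c and not c.
                  branch 1.1.2.2.2 (add not not b, not not c):
                    ○ open, literals {b=T, c=T, d=F, e=T}.
      branch 1.2 (add (not c implies a)):
        not (d iff not d): β-rule — branch into d, not not d  //  not d, not d.
          branch 1.2.1 (add d, not not d):
            not not (d iff not e): β-rule — branch into d, not e  //  not d, not not e.
              branch 1.2.1.1 (add d, not e):
                (not b iff not c): β-rule — branch into not b, not c  //  not not b, not not c.
                  branch 1.2.1.1.1 (add not b, not c):
                    (not c implies a): β-rule — branch into not not c  //  a.
                      branch 1.2.1.1.1.1 (add not not c):
                        × closes — contains both c and not c.
                      branch 1.2.1.1.1.2 (add a):
                        ○ open, literals {a=T, b=F, c=F, d=T, e=F}.
                  branch 1.2.1.1.2 (add not not b, not not c):
                    (not c implies a): β-rule — branch into not not c  //  a.
                      branch 1.2.1.1.2.1 (add not not c):
                        ○ open, literals {b=T, c=T, d=T, e=F}.
                      branch 1.2.1.1.2.2 (add a):
                        ○ open, literals {a=T, b=T, c=T, d=T, e=F}.
              branch 1.2.1.2 (add not d, not not e):
                × closes — contains both d and not d.
          branch 1.2.2 (add not d, not d):
            not not (d iff not e): β-rule — branch into d, not e  //  not d, not not e.
              branch 1.2.2.1 (add d, not e):
                × closes — contains both d and not d.
              branch 1.2.2.2 (add not d, not not e):
                (not b iff not c): β-rule — branch into not b, not c  //  not not b, not not c.
                  branch 1.2.2.2.1 (add not b, not c):
                    (not c implies a): β-rule — branch into not not c  //  a.
                      branch 1.2.2.2.1.1 (add not not c):
                        × closes — contains both c and not c.
                      branch 1.2.2.2.1.2 (add a):
                        ○ open, literals {a=T, b=F, c=F, d=F, e=T}.
                  branch 1.2.2.2.2 (add not not b, not not c):
                    (not c implies a): β-rule — branch into not not c  //  a.
                      branch 1.2.2.2.2.1 (add not not c):
                        ○ open, literals {b=T, c=T, d=F, e=T}.
                      branch 1.2.2.2.2.2 (add a):
                        ○ open, literals {a=T, b=T, c=T, d=F, e=T}.
  branch 2 (add not d):
    (c or (not c implies a)): β-rule — branch into c  //  (not c implies a).
      branch 2.1 (add c):
        not (d iff not d): β-rule — branch into d, not not d  //  not d, not d.
          branch 2.1.1 (add d, not not d):
            × closes — contains both d and not d.
          branch 2.1.2 (add not d, not d):
            not not (d iff not e): β-rule — branch into d, not e  //  not d, not not e.
              branch 2.1.2.1 (add d, not e):
                × closes — contains both d and not d.
              branch 2.1.2.2 (add not d, not not e):
                ○ open, literals {c=T, d=F, e=T}.
      branch 2.2 (add (not c implies a)):
        not (d iff not d): β-rule — branch into d, not not d  //  not d, not d.
          branch 2.2.1 (add d, not not d):
            × closes — contains both d and not d.
          branch 2.2.2 (add not d, not d):
            not not (d iff not e): β-rule — branch into d, not e  //  not d, not not e.
              branch 2.2.2.1 (add d, not e):
                × closes — contains both d and not d.
              branch 2.2.2.2 (add not d, not not e):
                (not c implies a): β-rule — branch into not not c  //  a.
                  branch 2.2.2.2.1 (add not not c):
                    ○ open, literals {c=T, d=F, e=T}.
                  branch 2.2.2.2.2 (add a):
                    ○ open, literals {a=T, d=F, e=T}.
12 branches closed, 11 open.
An open branch gives a countermodel: b=T, c=T, d=T, e=F (unmentioned atoms arbitrary); the premises hold there but the conclusion fails.

No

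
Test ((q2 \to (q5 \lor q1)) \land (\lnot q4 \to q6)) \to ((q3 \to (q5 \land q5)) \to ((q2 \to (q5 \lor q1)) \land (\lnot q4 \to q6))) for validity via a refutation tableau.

Valid

Assume the negation and expand:
Initial set: {\lnot (((q2 \to (q5 \lor q1)) \land (\lnot q4 \to q6)) \to ((q3 \to (q5 \land q5)) \to ((q2 \to (q5 \lor q1)) \land (\lnot q4 \to q6))))}.
\lnot (((q2 \to (q5 \lor q1)) \land (\lnot q4 \to q6)) \to ((q3 \to (q5 \land q5)) \to ((q2 \to (q5 \lor q1)) \land (\lnot q4 \to q6)))): α-rule — add ((q2 \to (q5 \lor q1)) \land (\lnot q4 \to q6)), \lnot ((q3 \to (q5 \land q5)) \to ((q2 \to (q5 \lor q1)) \land (\lnot q4 \to q6))).
((q2 \to (q5 \lor q1)) \land (\lnot q4 \to q6)): α-rule — add (q2 \to (q5 \lor q1)), (\lnot q4 \to q6).
\lnot ((q3 \to (q5 \land q5)) \to ((q2 \to (q5 \lor q1)) \land (\lnot q4 \to q6))): α-rule — add (q3 \to (q5 \land q5)), \lnot ((q2 \to (q5 \lor q1)) \land (\lnot q4 \to q6)).
(q2 \to (q5 \lor q1)): β-rule — branch into \lnot q2  //  (q5 \lor q1).
  branch 1 (add \lnot q2):
    (\lnot q4 \to q6): β-rule — branch into \lnot \lnot q4  //  q6.
      branch 1.1 (add \lnot \lnot q4):
        (q3 \to (q5 \land q5)): β-rule — branch into \lnot q3  //  (q5 \land q5).
          branch 1.1.1 (add \lnot q3):
            \lnot ((q2 \to (q5 \lor q1)) \land (\lnot q4 \to q6)): β-rule — branch into \lnot (q2 \to (q5 \lor q1))  //  \lnot (\lnot q4 \to q6).
              branch 1.1.1.1 (add \lnot (q2 \to (q5 \lor q1))):
                \lnot (q2 \to (q5 \lor q1)): α-rule — add q2, \lnot (q5 \lor q1).
                × closes — contains both q2 and \lnot q2.
              branch 1.1.1.2 (add \lnot (\lnot q4 \to q6)):
                \lnot (\lnot q4 \to q6): α-rule — add \lnot q4, \lnot q6.
                × closes — contains both q4 and \lnot q4.
          branch 1.1.2 (add (q5 \land q5)):
            (q5 \land q5): α-rule — add q5, q5.
            \lnot ((q2 \to (q5 \lor q1)) \land (\lnot q4 \to q6)): β-rule — branch into \lnot (q2 \to (q5 \lor q1))  //  \lnot (\lnot q4 \to q6).
              branch 1.1.2.1 (add \lnot (q2 \to (q5 \lor q1))):
                \lnot (q2 \to (q5 \lor q1)): α-rule — add q2, \lnot (q5 \lor q1).
                × closes — contains both q2 and \lnot q2.
              branch 1.1.2.2 (add \lnot (\lnot q4 \to q6)):
                \lnot (\lnot q4 \to q6): α-rule — add \lnot q4, \lnot q6.
                × closes — contains both q4 and \lnot q4.
      branch 1.2 (add q6):
        (q3 \to (q5 \land q5)): β-rule — branch into \lnot q3  //  (q5 \land q5).
          branch 1.2.1 (add \lnot q3):
            \lnot ((q2 \to (q5 \lor q1)) \land (\lnot q4 \to q6)): β-rule — branch into \lnot (q2 \to (q5 \lor q1))  //  \lnot (\lnot q4 \to q6).
              branch 1.2.1.1 (add \lnot (q2 \to (q5 \lor q1))):
                \lnot (q2 \to (q5 \lor q1)): α-rule — add q2, \lnot (q5 \lor q1).
                × closes — contains both q2 and \lnot q2.
              branch 1.2.1.2 (add \lnot (\lnot q4 \to q6)):
                \lnot (\lnot q4 \to q6): α-rule — add \lnot q4, \lnot q6.
                × closes — contains both q6 and \lnot q6.
          branch 1.2.2 (add (q5 \land q5)):
            (q5 \land q5): α-rule — add q5, q5.
            \lnot ((q2 \to (q5 \lor q1)) \land (\lnot q4 \to q6)): β-rule — branch into \lnot (q2 \to (q5 \lor q1))  //  \lnot (\lnot q4 \to q6).
              branch 1.2.2.1 (add \lnot (q2 \to (q5 \lor q1))):
                \lnot (q2 \to (q5 \lor q1)): α-rule — add q2, \lnot (q5 \lor q1).
                × closes — contains both q2 and \lnot q2.
              branch 1.2.2.2 (add \lnot (\lnot q4 \to q6)):
                \lnot (\lnot q4 \to q6): α-rule — add \lnot q4, \lnot q6.
                × closes — contains both q6 and \lnot q6.
  branch 2 (add (q5 \lor q1)):
    (\lnot q4 \to q6): β-rule — branch into \lnot \lnot q4  //  q6.
      branch 2.1 (add \lnot \lnot q4):
        (q3 \to (q5 \land q5)): β-rule — branch into \lnot q3  //  (q5 \land q5).
          branch 2.1.1 (add \lnot q3):
            \lnot ((q2 \to (q5 \lor q1)) \land (\lnot q4 \to q6)): β-rule — branch into \lnot (q2 \to (q5 \lor q1))  //  \lnot (\lnot q4 \to q6).
              branch 2.1.1.1 (add \lnot (q2 \to (q5 \lor q1))):
                \lnot (q2 \to (q5 \lor q1)): α-rule — add q2, \lnot (q5 \lor q1).
                \lnot (q5 \lor q1): α-rule — add \lnot q5, \lnot q1.
                (q5 \lor q1): β-rule — branch into q5  //  q1.
                  branch 2.1.1.1.1 (add q5):
                    × closes — contains both q5 and \lnot q5.
                  branch 2.1.1.1.2 (add q1):
                    × closes — contains both q1 and \lnot q1.
              branch 2.1.1.2 (add \lnot (\lnot q4 \to q6)):
                \lnot (\lnot q4 \to q6): α-rule — add \lnot q4, \lnot q6.
                × closes — contains both q4 and \lnot q4.
          branch 2.1.2 (add (q5 \land q5)):
            (q5 \land q5): α-rule — add q5, q5.
            \lnot ((q2 \to (q5 \lor q1)) \land (\lnot q4 \to q6)): β-rule — branch into \lnot (q2 \to (q5 \lor q1))  //  \lnot (\lnot q4 \to q6).
              branch 2.1.2.1 (add \lnot (q2 \to (q5 \lor q1))):
                \lnot (q2 \to (q5 \lor q1)): α-rule — add q2, \lnot (q5 \lor q1).
                \lnot (q5 \lor q1): α-rule — add \lnot q5, \lnot q1.
                × closes — contains both q5 and \lnot q5.
              branch 2.1.2.2 (add \lnot (\lnot q4 \to q6)):
                \lnot (\lnot q4 \to q6): α-rule — add \lnot q4, \lnot q6.
                × closes — contains both q4 and \lnot q4.
      branch 2.2 (add q6):
        (q3 \to (q5 \land q5)): β-rule — branch into \lnot q3  //  (q5 \land q5).
          branch 2.2.1 (add \lnot q3):
            \lnot ((q2 \to (q5 \lor q1)) \land (\lnot q4 \to q6)): β-rule — branch into \lnot (q2 \to (q5 \lor q1))  //  \lnot (\lnot q4 \to q6).
              branch 2.2.1.1 (add \lnot (q2 \to (q5 \lor q1))):
                \lnot (q2 \to (q5 \lor q1)): α-rule — add q2, \lnot (q5 \lor q1).
                \lnot (q5 \lor q1): α-rule — add \lnot q5, \lnot q1.
                (q5 \lor q1): β-rule — branch into q5  //  q1.
                  branch 2.2.1.1.1 (add q5):
                    × closes — contains both q5 and \lnot q5.
                  branch 2.2.1.1.2 (add q1):
                    × closes — contains both q1 and \lnot q1.
              branch 2.2.1.2 (add \lnot (\lnot q4 \to q6)):
                \lnot (\lnot q4 \to q6): α-rule — add \lnot q4, \lnot q6.
                × closes — contains both q6 and \lnot q6.
          branch 2.2.2 (add (q5 \land q5)):
            (q5 \land q5): α-rule — add q5, q5.
            \lnot ((q2 \to (q5 \lor q1)) \land (\lnot q4 \to q6)): β-rule — branch into \lnot (q2 \to (q5 \lor q1))  //  \lnot (\lnot q4 \to q6).
              branch 2.2.2.1 (add \lnot (q2 \to (q5 \lor q1))):
                \lnot (q2 \to (q5 \lor q1)): α-rule — add q2, \lnot (q5 \lor q1).
                \lnot (q5 \lor q1): α-rule — add \lnot q5, \lnot q1.
                × closes — contains both q5 and \lnot q5.
              branch 2.2.2.2 (add \lnot (\lnot q4 \to q6)):
                \lnot (\lnot q4 \to q6): α-rule — add \lnot q4, \lnot q6.
                × closes — contains both q6 and \lnot q6.
All 18 branches close.
Every branch closed, so the negation is unsatisfiable and the formula is valid.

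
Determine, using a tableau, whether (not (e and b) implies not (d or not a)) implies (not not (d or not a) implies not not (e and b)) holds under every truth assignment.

Assume the negation and expand:
Initial set: {F ((not (e and b) implies not (d or not a)) implies (not not (d or not a) implies not not (e and b)))}.
F ((not (e and b) implies not (d or not a)) implies (not not (d or not a) implies not not (e and b))): α-rule — add T (not (e and b) implies not (d or not a)), F (not not (d or not a) implies not not (e and b)).
F (not not (d or not a) implies not not (e and b)): α-rule — add T not not (d or not a), F not not (e and b).
T not not (d or not a): drop double negation, giving T (d or not a).
F not not (e and b): drop double negation, giving F (e and b).
T (not (e and b) implies not (d or not a)): β-rule — branch into F not (e and b)  //  T not (d or not a).
  branch 1 (add F not (e and b)):
    F not (e and b): α-rule — add T e, T b.
    T (d or not a): β-rule — branch into T d  //  T not a.
      branch 1.1 (add T d):
        F (e and b): β-rule — branch into F e  //  F b.
          branch 1.1.1 (add F e):
            × closes — contains both e and not e.
          branch 1.1.2 (add F b):
            × closes — contains both b and not b.
      branch 1.2 (add T not a):
        F (e and b): β-rule — branch into F e  //  F b.
          branch 1.2.1 (add F e):
            × closes — contains both e and not e.
          branch 1.2.2 (add F b):
            × closes — contains both b and not b.
  branch 2 (add T not (d or not a)):
    T not (d or not a): α-rule — add F d, F not a.
    T (d or not a): β-rule — branch into T d  //  T not a.
      branch 2.1 (add T d):
        × closes — contains both d and not d.
      branch 2.2 (add T not a):
        × closes — contains both a and not a.
All 6 branches close.
Every branch closed, so the negation is unsatisfiable and the formula is valid.

Valid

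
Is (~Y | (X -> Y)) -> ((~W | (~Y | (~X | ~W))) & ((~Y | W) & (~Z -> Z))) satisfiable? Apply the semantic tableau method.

Satisfiable

Initial set: {T ((~Y | (X -> Y)) -> ((~W | (~Y | (~X | ~W))) & ((~Y | W) & (~Z -> Z))))}.
T ((~Y | (X -> Y)) -> ((~W | (~Y | (~X | ~W))) & ((~Y | W) & (~Z -> Z)))): β-rule — branch into F (~Y | (X -> Y))  //  T ((~W | (~Y | (~X | ~W))) & ((~Y | W) & (~Z -> Z))).
  branch 1 (add F (~Y | (X -> Y))):
    F (~Y | (X -> Y)): α-rule — add F ~Y, F (X -> Y).
    F (X -> Y): α-rule — add T X, F Y.
    × closes — contains both Y and ~Y.
  branch 2 (add T ((~W | (~Y | (~X | ~W))) & ((~Y | W) & (~Z -> Z)))):
    T ((~W | (~Y | (~X | ~W))) & ((~Y | W) & (~Z -> Z))): α-rule — add T (~W | (~Y | (~X | ~W))), T ((~Y | W) & (~Z -> Z)).
    T ((~Y | W) & (~Z -> Z)): α-rule — add T (~Y | W), T (~Z -> Z).
    T (~W | (~Y | (~X | ~W))): β-rule — branch into T ~W  //  T (~Y | (~X | ~W)).
      branch 2.1 (add T ~W):
        T (~Y | W): β-rule — branch into T ~Y  //  T W.
          branch 2.1.1 (add T ~Y):
            T (~Z -> Z): β-rule — branch into F ~Z  //  T Z.
              branch 2.1.1.1 (add F ~Z):
                ○ open, literals {W=0, Y=0, Z=1}.
              branch 2.1.1.2 (add T Z):
                ○ open, literals {W=0, Y=0, Z=1}.
          branch 2.1.2 (add T W):
            × closes — contains both W and ~W.
      branch 2.2 (add T (~Y | (~X | ~W))):
        T (~Y | W): β-rule — branch into T ~Y  //  T W.
          branch 2.2.1 (add T ~Y):
            T (~Z -> Z): β-rule — branch into F ~Z  //  T Z.
              branch 2.2.1.1 (add F ~Z):
                T (~Y | (~X | ~W)): β-rule — branch into T ~Y  //  T (~X | ~W).
                  branch 2.2.1.1.1 (add T ~Y):
                    ○ open, literals {Y=0, Z=1}.
                  branch 2.2.1.1.2 (add T (~X | ~W)):
                    T (~X | ~W): β-rule — branch into T ~X  //  T ~W.
                      branch 2.2.1.1.2.1 (add T ~X):
                        ○ open, literals {X=0, Y=0, Z=1}.
                      branch 2.2.1.1.2.2 (add T ~W):
                        ○ open, literals {W=0, Y=0, Z=1}.
              branch 2.2.1.2 (add T Z):
                T (~Y | (~X | ~W)): β-rule — branch into T ~Y  //  T (~X | ~W).
                  branch 2.2.1.2.1 (add T ~Y):
                    ○ open, literals {Y=0, Z=1}.
                  branch 2.2.1.2.2 (add T (~X | ~W)):
                    T (~X | ~W): β-rule — branch into T ~X  //  T ~W.
                      branch 2.2.1.2.2.1 (add T ~X):
                        ○ open, literals {X=0, Y=0, Z=1}.
                      branch 2.2.1.2.2.2 (add T ~W):
                        ○ open, literals {W=0, Y=0, Z=1}.
          branch 2.2.2 (add T W):
            T (~Z -> Z): β-rule — branch into F ~Z  //  T Z.
              branch 2.2.2.1 (add F ~Z):
                T (~Y | (~X | ~W)): β-rule — branch into T ~Y  //  T (~X | ~W).
                  branch 2.2.2.1.1 (add T ~Y):
                    ○ open, literals {W=1, Y=0, Z=1}.
                  branch 2.2.2.1.2 (add T (~X | ~W)):
                    T (~X | ~W): β-rule — branch into T ~X  //  T ~W.
                      branch 2.2.2.1.2.1 (add T ~X):
                        ○ open, literals {W=1, X=0, Z=1}.
                      branch 2.2.2.1.2.2 (add T ~W):
                        × closes — contains both W and ~W.
              branch 2.2.2.2 (add T Z):
                T (~Y | (~X | ~W)): β-rule — branch into T ~Y  //  T (~X | ~W).
                  branch 2.2.2.2.1 (add T ~Y):
                    ○ open, literals {W=1, Y=0, Z=1}.
                  branch 2.2.2.2.2 (add T (~X | ~W)):
                    T (~X | ~W): β-rule — branch into T ~X  //  T ~W.
                      branch 2.2.2.2.2.1 (add T ~X):
                        ○ open, literals {W=1, X=0, Z=1}.
                      branch 2.2.2.2.2.2 (add T ~W):
                        × closes — contains both W and ~W.
4 branches closed, 12 open.
An open branch gives a satisfying assignment: W=0, Y=0, Z=1.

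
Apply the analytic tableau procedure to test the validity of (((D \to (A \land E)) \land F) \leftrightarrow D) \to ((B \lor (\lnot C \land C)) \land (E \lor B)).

Assume the negation and expand:
Initial set: {\lnot ((((D \to (A \land E)) \land F) \leftrightarrow D) \to ((B \lor (\lnot C \land C)) \land (E \lor B)))}.
\lnot ((((D \to (A \land E)) \land F) \leftrightarrow D) \to ((B \lor (\lnot C \land C)) \land (E \lor B))): α-rule — add (((D \to (A \land E)) \land F) \leftrightarrow D), \lnot ((B \lor (\lnot C \land C)) \land (E \lor B)).
(((D \to (A \land E)) \land F) \leftrightarrow D): β-rule — branch into ((D \to (A \land E)) \land F), D  //  \lnot ((D \to (A \land E)) \land F), \lnot D.
  branch 1 (add ((D \to (A \land E)) \land F), D):
    ((D \to (A \land E)) \land F): α-rule — add (D \to (A \land E)), F.
    \lnot ((B \lor (\lnot C \land C)) \land (E \lor B)): β-rule — branch into \lnot (B \lor (\lnot C \land C))  //  \lnot (E \lor B).
      branch 1.1 (add \lnot (B \lor (\lnot C \land C))):
        \lnot (B \lor (\lnot C \land C)): α-rule — add \lnot B, \lnot (\lnot C \land C).
        (D \to (A \land E)): β-rule — branch into \lnot D  //  (A \land E).
          branch 1.1.1 (add \lnot D):
            × closes — contains both D and \lnot D.
          branch 1.1.2 (add (A \land E)):
            (A \land E): α-rule — add A, E.
            \lnot (\lnot C \land C): β-rule — branch into \lnot \lnot C  //  \lnot C.
              branch 1.1.2.1 (add \lnot \lnot C):
                ○ open, literals {A=T, B=F, C=T, D=T, E=T, F=T}.
              branch 1.1.2.2 (add \lnot C):
                ○ open, literals {A=T, B=F, C=F, D=T, E=T, F=T}.
      branch 1.2 (add \lnot (E \lor B)):
        \lnot (E \lor B): α-rule — add \lnot E, \lnot B.
        (D \to (A \land E)): β-rule — branch into \lnot D  //  (A \land E).
          branch 1.2.1 (add \lnot D):
            × closes — contains both D and \lnot D.
          branch 1.2.2 (add (A \land E)):
            (A \land E): α-rule — add A, E.
            × closes — contains both E and \lnot E.
  branch 2 (add \lnot ((D \to (A \land E)) \land F), \lnot D):
    \lnot ((B \lor (\lnot C \land C)) \land (E \lor B)): β-rule — branch into \lnot (B \lor (\lnot C \land C))  //  \lnot (E \lor B).
      branch 2.1 (add \lnot (B \lor (\lnot C \land C))):
        \lnot (B \lor (\lnot C \land C)): α-rule — add \lnot B, \lnot (\lnot C \land C).
        \lnot ((D \to (A \land E)) \land F): β-rule — branch into \lnot (D \to (A \land E))  //  \lnot F.
          branch 2.1.1 (add \lnot (D \to (A \land E))):
            \lnot (D \to (A \land E)): α-rule — add D, \lnot (A \land E).
            × closes — contains both D and \lnot D.
          branch 2.1.2 (add \lnot F):
            \lnot (\lnot C \land C): β-rule — branch into \lnot \lnot C  //  \lnot C.
              branch 2.1.2.1 (add \lnot \lnot C):
                ○ open, literals {B=F, C=T, D=F, F=F}.
              branch 2.1.2.2 (add \lnot C):
                ○ open, literals {B=F, C=F, D=F, F=F}.
      branch 2.2 (add \lnot (E \lor B)):
        \lnot (E \lor B): α-rule — add \lnot E, \lnot B.
        \lnot ((D \to (A \land E)) \land F): β-rule — branch into \lnot (D \to (A \land E))  //  \lnot F.
          branch 2.2.1 (add \lnot (D \to (A \land E))):
            \lnot (D \to (A \land E)): α-rule — add D, \lnot (A \land E).
            × closes — contains both D and \lnot D.
          branch 2.2.2 (add \lnot F):
            ○ open, literals {B=F, D=F, E=F, F=F}.
5 branches closed, 5 open.
An open branch gives a countermodel: A=T, B=F, C=T, D=T, E=T, F=T (unmentioned atoms arbitrary); under it the original formula is false.

Not valid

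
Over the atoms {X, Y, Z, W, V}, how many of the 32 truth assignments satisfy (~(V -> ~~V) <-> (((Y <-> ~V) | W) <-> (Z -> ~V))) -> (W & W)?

Initial set: {T ((~(V -> ~~V) <-> (((Y <-> ~V) | W) <-> (Z -> ~V))) -> (W & W))}.
T ((~(V -> ~~V) <-> (((Y <-> ~V) | W) <-> (Z -> ~V))) -> (W & W)): β-rule — branch into F (~(V -> ~~V) <-> (((Y <-> ~V) | W) <-> (Z -> ~V)))  //  T (W & W).
  branch 1 (add F (~(V -> ~~V) <-> (((Y <-> ~V) | W) <-> (Z -> ~V)))):
    F (~(V -> ~~V) <-> (((Y <-> ~V) | W) <-> (Z -> ~V))): β-rule — branch into T ~(V -> ~~V), F (((Y <-> ~V) | W) <-> (Z -> ~V))  //  F ~(V -> ~~V), T (((Y <-> ~V) | W) <-> (Z -> ~V)).
      branch 1.1 (add T ~(V -> ~~V), F (((Y <-> ~V) | W) <-> (Z -> ~V))):
        T ~(V -> ~~V): α-rule — add T V, F ~~V.
        F ~~V: drop double negation, giving F V.
        × closes — contains both V and ~V.
      branch 1.2 (add F ~(V -> ~~V), T (((Y <-> ~V) | W) <-> (Z -> ~V))):
        F ~(V -> ~~V): β-rule — branch into F V  //  T ~~V.
          branch 1.2.1 (add F V):
            T (((Y <-> ~V) | W) <-> (Z -> ~V)): β-rule — branch into T ((Y <-> ~V) | W), T (Z -> ~V)  //  F ((Y <-> ~V) | W), F (Z -> ~V).
              branch 1.2.1.1 (add T ((Y <-> ~V) | W), T (Z -> ~V)):
                T ((Y <-> ~V) | W): β-rule — branch into T (Y <-> ~V)  //  T W.
                  branch 1.2.1.1.1 (add T (Y <-> ~V)):
                    T (Z -> ~V): β-rule — branch into F Z  //  T ~V.
                      branch 1.2.1.1.1.1 (add F Z):
                        T (Y <-> ~V): β-rule — branch into T Y, T ~V  //  F Y, F ~V.
                          branch 1.2.1.1.1.1.1 (add T Y, T ~V):
                            ○ open, literals {V=false, Y=true, Z=false}.
                          branch 1.2.1.1.1.1.2 (add F Y, F ~V):
                            × closes — contains both V and ~V.
                      branch 1.2.1.1.1.2 (add T ~V):
                        T (Y <-> ~V): β-rule — branch into T Y, T ~V  //  F Y, F ~V.
                          branch 1.2.1.1.1.2.1 (add T Y, T ~V):
                            ○ open, literals {V=false, Y=true}.
                          branch 1.2.1.1.1.2.2 (add F Y, F ~V):
                            × closes — contains both V and ~V.
                  branch 1.2.1.1.2 (add T W):
                    T (Z -> ~V): β-rule — branch into F Z  //  T ~V.
                      branch 1.2.1.1.2.1 (add F Z):
                        ○ open, literals {V=false, W=true, Z=false}.
                      branch 1.2.1.1.2.2 (add T ~V):
                        ○ open, literals {V=false, W=true}.
              branch 1.2.1.2 (add F ((Y <-> ~V) | W), F (Z -> ~V)):
                F ((Y <-> ~V) | W): α-rule — add F (Y <-> ~V), F W.
                F (Z -> ~V): α-rule — add T Z, F ~V.
                × closes — contains both V and ~V.
          branch 1.2.2 (add T ~~V):
            T ~~V: drop double negation, giving T V.
            T (((Y <-> ~V) | W) <-> (Z -> ~V)): β-rule — branch into T ((Y <-> ~V) | W), T (Z -> ~V)  //  F ((Y <-> ~V) | W), F (Z -> ~V).
              branch 1.2.2.1 (add T ((Y <-> ~V) | W), T (Z -> ~V)):
                T ((Y <-> ~V) | W): β-rule — branch into T (Y <-> ~V)  //  T W.
                  branch 1.2.2.1.1 (add T (Y <-> ~V)):
                    T (Z -> ~V): β-rule — branch into F Z  //  T ~V.
                      branch 1.2.2.1.1.1 (add F Z):
                        T (Y <-> ~V): β-rule — branch into T Y, T ~V  //  F Y, F ~V.
                          branch 1.2.2.1.1.1.1 (add T Y, T ~V):
                            × closes — contains both V and ~V.
                          branch 1.2.2.1.1.1.2 (add F Y, F ~V):
                            ○ open, literals {V=true, Y=false, Z=false}.
                      branch 1.2.2.1.1.2 (add T ~V):
                        × closes — contains both V and ~V.
                  branch 1.2.2.1.2 (add T W):
                    T (Z -> ~V): β-rule — branch into F Z  //  T ~V.
                      branch 1.2.2.1.2.1 (add F Z):
                        ○ open, literals {V=true, W=true, Z=false}.
                      branch 1.2.2.1.2.2 (add T ~V):
                        × closes — contains both V and ~V.
              branch 1.2.2.2 (add F ((Y <-> ~V) | W), F (Z -> ~V)):
                F ((Y <-> ~V) | W): α-rule — add F (Y <-> ~V), F W.
                F (Z -> ~V): α-rule — add T Z, F ~V.
                F (Y <-> ~V): β-rule — branch into T Y, F ~V  //  F Y, T ~V.
                  branch 1.2.2.2.1 (add T Y, F ~V):
                    ○ open, literals {V=true, W=false, Y=true, Z=true}.
                  branch 1.2.2.2.2 (add F Y, T ~V):
                    × closes — contains both V and ~V.
  branch 2 (add T (W & W)):
    T (W & W): α-rule — add T W, T W.
    ○ open, literals {W=true}.
8 branches closed, 8 open.
Each open branch fixes some atoms; the unmentioned ones are free. Counting distinct full assignments: branch {V=false, Y=true, Z=false} (X, W) contributes 4 new; branch {V=false, Y=true} (X, Z, W) contributes 4 new; branch {V=false, W=true, Z=false} (X, Y) contributes 2 new; branch {V=false, W=true} (X, Y, Z) contributes 2 new; branch {V=true, Y=false, Z=false} (X, W) contributes 4 new; branch {V=true, W=true, Z=false} (X, Y) contributes 2 new; branch {V=true, W=false, Y=true, Z=true} (X) contributes 2 new; branch {W=true} (X, Y, Z, V) contributes 4 new. Total: 24.

24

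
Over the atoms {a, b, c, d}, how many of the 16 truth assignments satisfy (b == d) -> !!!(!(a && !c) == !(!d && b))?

10

Initial set: {((b == d) -> !!!(!(a && !c) == !(!d && b)))}.
((b == d) -> !!!(!(a && !c) == !(!d && b))): β-rule — branch into !(b == d)  //  !!!(!(a && !c) == !(!d && b)).
  branch 1 (add !(b == d)):
    !(b == d): β-rule — branch into b, !d  //  !b, d.
      branch 1.1 (add b, !d):
        ○ open, literals {b=T, d=F}.
      branch 1.2 (add !b, d):
        ○ open, literals {b=F, d=T}.
  branch 2 (add !!!(!(a && !c) == !(!d && b))):
    !!!(!(a && !c) == !(!d && b)): drop double negation, giving !(!(a && !c) == !(!d && b)).
    !(!(a && !c) == !(!d && b)): β-rule — branch into !(a && !c), !!(!d && b)  //  !!(a && !c), !(!d && b).
      branch 2.1 (add !(a && !c), !!(!d && b)):
        !!(!d && b): α-rule — add !d, b.
        !(a && !c): β-rule — branch into !a  //  !!c.
          branch 2.1.1 (add !a):
            ○ open, literals {a=F, b=T, d=F}.
          branch 2.1.2 (add !!c):
            ○ open, literals {b=T, c=T, d=F}.
      branch 2.2 (add !!(a && !c), !(!d && b)):
        !!(a && !c): α-rule — add a, !c.
        !(!d && b): β-rule — branch into !!d  //  !b.
          branch 2.2.1 (add !!d):
            ○ open, literals {a=T, c=F, d=T}.
          branch 2.2.2 (add !b):
            ○ open, literals {a=T, b=F, c=F}.
0 branches closed, 6 open.
Each open branch fixes some atoms; the unmentioned ones are free. Counting distinct full assignments: branch {b=T, d=F} (a, c) contributes 4 new; branch {b=F, d=T} (a, c) contributes 4 new; branch {a=F, b=T, d=F} (c) contributes 0 new; branch {b=T, c=T, d=F} (a) contributes 0 new; branch {a=T, c=F, d=T} (b) contributes 1 new; branch {a=T, b=F, c=F} (d) contributes 1 new. Total: 10.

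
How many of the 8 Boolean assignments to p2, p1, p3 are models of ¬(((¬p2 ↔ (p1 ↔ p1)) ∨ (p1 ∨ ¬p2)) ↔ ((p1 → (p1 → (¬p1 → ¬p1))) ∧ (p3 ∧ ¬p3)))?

6

Initial set: {¬(((¬p2 ↔ (p1 ↔ p1)) ∨ (p1 ∨ ¬p2)) ↔ ((p1 → (p1 → (¬p1 → ¬p1))) ∧ (p3 ∧ ¬p3)))}.
¬(((¬p2 ↔ (p1 ↔ p1)) ∨ (p1 ∨ ¬p2)) ↔ ((p1 → (p1 → (¬p1 → ¬p1))) ∧ (p3 ∧ ¬p3))): β-rule — branch into ((¬p2 ↔ (p1 ↔ p1)) ∨ (p1 ∨ ¬p2)), ¬((p1 → (p1 → (¬p1 → ¬p1))) ∧ (p3 ∧ ¬p3))  //  ¬((¬p2 ↔ (p1 ↔ p1)) ∨ (p1 ∨ ¬p2)), ((p1 → (p1 → (¬p1 → ¬p1))) ∧ (p3 ∧ ¬p3)).
  branch 1 (add ((¬p2 ↔ (p1 ↔ p1)) ∨ (p1 ∨ ¬p2)), ¬((p1 → (p1 → (¬p1 → ¬p1))) ∧ (p3 ∧ ¬p3))):
    ((¬p2 ↔ (p1 ↔ p1)) ∨ (p1 ∨ ¬p2)): β-rule — branch into (¬p2 ↔ (p1 ↔ p1))  //  (p1 ∨ ¬p2).
      branch 1.1 (add (¬p2 ↔ (p1 ↔ p1))):
        ¬((p1 → (p1 → (¬p1 → ¬p1))) ∧ (p3 ∧ ¬p3)): β-rule — branch into ¬(p1 → (p1 → (¬p1 → ¬p1)))  //  ¬(p3 ∧ ¬p3).
          branch 1.1.1 (add ¬(p1 → (p1 → (¬p1 → ¬p1)))):
            ¬(p1 → (p1 → (¬p1 → ¬p1))): α-rule — add p1, ¬(p1 → (¬p1 → ¬p1)).
            ¬(p1 → (¬p1 → ¬p1)): α-rule — add p1, ¬(¬p1 → ¬p1).
            ¬(¬p1 → ¬p1): α-rule — add ¬p1, ¬¬p1.
            × closes — contains both p1 and ¬p1.
          branch 1.1.2 (add ¬(p3 ∧ ¬p3)):
            (¬p2 ↔ (p1 ↔ p1)): β-rule — branch into ¬p2, (p1 ↔ p1)  //  ¬¬p2, ¬(p1 ↔ p1).
              branch 1.1.2.1 (add ¬p2, (p1 ↔ p1)):
                ¬(p3 ∧ ¬p3): β-rule — branch into ¬p3  //  ¬¬p3.
                  branch 1.1.2.1.1 (add ¬p3):
                    (p1 ↔ p1): β-rule — branch into p1, p1  //  ¬p1, ¬p1.
                      branch 1.1.2.1.1.1 (add p1, p1):
                        ○ open, literals {p1=1, p2=0, p3=0}.
                      branch 1.1.2.1.1.2 (add ¬p1, ¬p1):
                        ○ open, literals {p1=0, p2=0, p3=0}.
                  branch 1.1.2.1.2 (add ¬¬p3):
                    (p1 ↔ p1): β-rule — branch into p1, p1  //  ¬p1, ¬p1.
                      branch 1.1.2.1.2.1 (add p1, p1):
                        ○ open, literals {p1=1, p2=0, p3=1}.
                      branch 1.1.2.1.2.2 (add ¬p1, ¬p1):
                        ○ open, literals {p1=0, p2=0, p3=1}.
              branch 1.1.2.2 (add ¬¬p2, ¬(p1 ↔ p1)):
                ¬(p3 ∧ ¬p3): β-rule — branch into ¬p3  //  ¬¬p3.
                  branch 1.1.2.2.1 (add ¬p3):
                    ¬(p1 ↔ p1): β-rule — branch into p1, ¬p1  //  ¬p1, p1.
                      branch 1.1.2.2.1.1 (add p1, ¬p1):
                        × closes — contains both p1 and ¬p1.
                      branch 1.1.2.2.1.2 (add ¬p1, p1):
                        × closes — contains both p1 and ¬p1.
                  branch 1.1.2.2.2 (add ¬¬p3):
                    ¬(p1 ↔ p1): β-rule — branch into p1, ¬p1  //  ¬p1, p1.
                      branch 1.1.2.2.2.1 (add p1, ¬p1):
                        × closes — contains both p1 and ¬p1.
                      branch 1.1.2.2.2.2 (add ¬p1, p1):
                        × closes — contains both p1 and ¬p1.
      branch 1.2 (add (p1 ∨ ¬p2)):
        ¬((p1 → (p1 → (¬p1 → ¬p1))) ∧ (p3 ∧ ¬p3)): β-rule — branch into ¬(p1 → (p1 → (¬p1 → ¬p1)))  //  ¬(p3 ∧ ¬p3).
          branch 1.2.1 (add ¬(p1 → (p1 → (¬p1 → ¬p1)))):
            ¬(p1 → (p1 → (¬p1 → ¬p1))): α-rule — add p1, ¬(p1 → (¬p1 → ¬p1)).
            ¬(p1 → (¬p1 → ¬p1)): α-rule — add p1, ¬(¬p1 → ¬p1).
            ¬(¬p1 → ¬p1): α-rule — add ¬p1, ¬¬p1.
            × closes — contains both p1 and ¬p1.
          branch 1.2.2 (add ¬(p3 ∧ ¬p3)):
            (p1 ∨ ¬p2): β-rule — branch into p1  //  ¬p2.
              branch 1.2.2.1 (add p1):
                ¬(p3 ∧ ¬p3): β-rule — branch into ¬p3  //  ¬¬p3.
                  branch 1.2.2.1.1 (add ¬p3):
                    ○ open, literals {p1=1, p3=0}.
                  branch 1.2.2.1.2 (add ¬¬p3):
                    ○ open, literals {p1=1, p3=1}.
              branch 1.2.2.2 (add ¬p2):
                ¬(p3 ∧ ¬p3): β-rule — branch into ¬p3  //  ¬¬p3.
                  branch 1.2.2.2.1 (add ¬p3):
                    ○ open, literals {p2=0, p3=0}.
                  branch 1.2.2.2.2 (add ¬¬p3):
                    ○ open, literals {p2=0, p3=1}.
  branch 2 (add ¬((¬p2 ↔ (p1 ↔ p1)) ∨ (p1 ∨ ¬p2)), ((p1 → (p1 → (¬p1 → ¬p1))) ∧ (p3 ∧ ¬p3))):
    ¬((¬p2 ↔ (p1 ↔ p1)) ∨ (p1 ∨ ¬p2)): α-rule — add ¬(¬p2 ↔ (p1 ↔ p1)), ¬(p1 ∨ ¬p2).
    ((p1 → (p1 → (¬p1 → ¬p1))) ∧ (p3 ∧ ¬p3)): α-rule — add (p1 → (p1 → (¬p1 → ¬p1))), (p3 ∧ ¬p3).
    ¬(p1 ∨ ¬p2): α-rule — add ¬p1, ¬¬p2.
    (p3 ∧ ¬p3): α-rule — add p3, ¬p3.
    × closes — contains both p3 and ¬p3.
7 branches closed, 8 open.
Each open branch fixes some atoms; the unmentioned ones are free. Counting distinct full assignments: branch {p1=1, p2=0, p3=0} (none free) contributes 1 new; branch {p1=0, p2=0, p3=0} (none free) contributes 1 new; branch {p1=1, p2=0, p3=1} (none free) contributes 1 new; branch {p1=0, p2=0, p3=1} (none free) contributes 1 new; branch {p1=1, p3=0} (p2) contributes 1 new; branch {p1=1, p3=1} (p2) contributes 1 new; branch {p2=0, p3=0} (p1) contributes 0 new; branch {p2=0, p3=1} (p1) contributes 0 new. Total: 6.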